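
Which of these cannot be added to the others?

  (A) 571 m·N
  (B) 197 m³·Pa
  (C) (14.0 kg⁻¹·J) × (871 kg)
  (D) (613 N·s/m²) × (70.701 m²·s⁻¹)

(D)

Reduce each to base SI dimensions:
  (A) N·m = kg·m·s⁻²·m = kg·m²·s⁻²
  (B) Pa·m³ = N·m⁻²·m³ = kg·m²·s⁻²
  (C) [m²·s⁻²] · [kg] = kg·m²·s⁻²
  (D) [kg·m⁻¹·s⁻¹] · [m²·s⁻¹] = kg·m·s⁻²
All reduce to kg·m²·s⁻² except (D), which is kg·m·s⁻².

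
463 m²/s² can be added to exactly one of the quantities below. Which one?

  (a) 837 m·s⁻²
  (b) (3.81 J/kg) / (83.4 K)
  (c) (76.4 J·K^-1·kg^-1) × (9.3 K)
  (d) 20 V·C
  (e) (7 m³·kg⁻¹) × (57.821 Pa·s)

Reference: m²·s⁻².
Each option:
  (a) m·s⁻²
  (b) [m²·s⁻²] / [K] = m²·s⁻²·K⁻¹
  (c) [m²·s⁻²·K⁻¹] · [K] = m²·s⁻²  ← same
  (d) C·V = s·A·J·C⁻¹ = kg·m²·s⁻²
  (e) [kg⁻¹·m³] · [kg·m⁻¹·s⁻¹] = m²·s⁻¹
Only (c) matches m²·s⁻².

(c)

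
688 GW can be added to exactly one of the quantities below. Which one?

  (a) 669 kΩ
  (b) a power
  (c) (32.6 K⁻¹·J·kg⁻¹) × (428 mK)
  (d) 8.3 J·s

(b)

Reference: W = J·s⁻¹ = kg·m²·s⁻³.
Each option:
  (a) Ω = V·A⁻¹ = kg·m²·s⁻³·A⁻²
  (b) [power] = kg·m²·s⁻³  ← same
  (c) [m²·s⁻²·K⁻¹] · [K] = m²·s⁻²
  (d) J·s = N·m·s = kg·m²·s⁻¹
Only (b) matches kg·m²·s⁻³.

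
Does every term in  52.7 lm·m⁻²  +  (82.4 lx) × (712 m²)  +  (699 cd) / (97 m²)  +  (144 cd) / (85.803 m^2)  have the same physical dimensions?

No

Expand each in SI base units:
  52.7 lm·m⁻²:  lm·m⁻² = cd·m⁻² = m⁻²·cd
  (82.4 lx) × (712 m²):  [m⁻²·cd] · [m²] = cd
  (699 cd) / (97 m²):  [cd] / [m²] = m⁻²·cd
  (144 cd) / (85.803 m^2):  [cd] / [m²] = m⁻²·cd
The terms do not share a single dimension (cd vs m⁻²·cd).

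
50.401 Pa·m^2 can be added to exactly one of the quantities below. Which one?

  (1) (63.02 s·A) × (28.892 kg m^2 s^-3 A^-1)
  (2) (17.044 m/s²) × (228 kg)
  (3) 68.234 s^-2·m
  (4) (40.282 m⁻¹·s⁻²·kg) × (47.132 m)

Reference: Pa·m² = N·m⁻²·m² = kg·m·s⁻².
Each option:
  (1) [s·A] · [kg·m²·s⁻³·A⁻¹] = kg·m²·s⁻²
  (2) [m·s⁻²] · [kg] = kg·m·s⁻²  ← same
  (3) m·s⁻²
  (4) [kg·m⁻¹·s⁻²] · [m] = kg·s⁻²
Only (2) matches kg·m·s⁻².

(2)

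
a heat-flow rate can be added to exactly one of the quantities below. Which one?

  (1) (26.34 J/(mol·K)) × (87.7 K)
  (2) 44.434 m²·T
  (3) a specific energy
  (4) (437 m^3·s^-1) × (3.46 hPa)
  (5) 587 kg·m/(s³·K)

Reference: [heat-flow rate] = kg·m²·s⁻³.
Each option:
  (1) [kg·m²·s⁻²·K⁻¹·mol⁻¹] · [K] = kg·m²·s⁻²·mol⁻¹
  (2) T·m² = Wb·m⁻²·m² = kg·m²·s⁻²·A⁻¹
  (3) [specific energy] = m²·s⁻²
  (4) [m³·s⁻¹] · [kg·m⁻¹·s⁻²] = kg·m²·s⁻³  ← same
  (5) kg·m·s⁻³·K⁻¹
Only (4) matches kg·m²·s⁻³.

(4)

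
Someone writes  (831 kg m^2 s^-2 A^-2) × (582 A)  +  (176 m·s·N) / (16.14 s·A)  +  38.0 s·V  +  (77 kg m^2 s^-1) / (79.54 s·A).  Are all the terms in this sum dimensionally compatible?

Yes

Reduce each to base SI dimensions:
  (831 kg m^2 s^-2 A^-2) × (582 A):  [kg·m²·s⁻²·A⁻²] · [A] = kg·m²·s⁻²·A⁻¹
  (176 m·s·N) / (16.14 s·A):  [kg·m²·s⁻¹] / [s·A] = kg·m²·s⁻²·A⁻¹
  38.0 s·V:  V·s = J·C⁻¹·s = kg·m²·s⁻²·A⁻¹
  (77 kg m^2 s^-1) / (79.54 s·A):  [kg·m²·s⁻¹] / [s·A] = kg·m²·s⁻²·A⁻¹
Every term reduces to kg·m²·s⁻²·A⁻¹.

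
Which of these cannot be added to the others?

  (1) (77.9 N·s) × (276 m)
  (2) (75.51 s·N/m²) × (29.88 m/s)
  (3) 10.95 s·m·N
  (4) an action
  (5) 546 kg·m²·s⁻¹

Expand each in SI base units:
  (1) [kg·m·s⁻¹] · [m] = kg·m²·s⁻¹
  (2) [kg·m⁻¹·s⁻¹] · [m·s⁻¹] = kg·s⁻²
  (3) N·m·s = kg·m·s⁻²·m·s = kg·m²·s⁻¹
  (4) [action] = kg·m²·s⁻¹
  (5) kg·m²·s⁻¹
All reduce to kg·m²·s⁻¹ except (2), which is kg·s⁻².

(2)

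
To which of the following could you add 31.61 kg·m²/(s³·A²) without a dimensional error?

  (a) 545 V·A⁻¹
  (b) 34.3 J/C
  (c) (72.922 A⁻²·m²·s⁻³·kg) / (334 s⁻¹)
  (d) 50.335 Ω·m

Reference: kg·m²·s⁻³·A⁻².
Each option:
  (a) V·A⁻¹ = J·C⁻¹·A⁻¹ = kg·m²·s⁻³·A⁻²  ← same
  (b) J·C⁻¹ = N·m·(s·A)⁻¹ = kg·m²·s⁻³·A⁻¹
  (c) [kg·m²·s⁻³·A⁻²] / [s⁻¹] = kg·m²·s⁻²·A⁻²
  (d) Ω·m = V·A⁻¹·m = kg·m³·s⁻³·A⁻²
Only (a) matches kg·m²·s⁻³·A⁻².

(a)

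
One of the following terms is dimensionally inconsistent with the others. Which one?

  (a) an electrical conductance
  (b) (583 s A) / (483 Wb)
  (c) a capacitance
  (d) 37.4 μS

Work out the base dimensions of each:
  (a) [electrical conductance] = kg⁻¹·m⁻²·s³·A²
  (b) [s·A] / [kg·m²·s⁻²·A⁻¹] = kg⁻¹·m⁻²·s³·A²
  (c) [capacitance] = kg⁻¹·m⁻²·s⁴·A²
  (d) S = Ω⁻¹ = kg⁻¹·m⁻²·s³·A²
All reduce to kg⁻¹·m⁻²·s³·A² except (c), which is kg⁻¹·m⁻²·s⁴·A².

(c)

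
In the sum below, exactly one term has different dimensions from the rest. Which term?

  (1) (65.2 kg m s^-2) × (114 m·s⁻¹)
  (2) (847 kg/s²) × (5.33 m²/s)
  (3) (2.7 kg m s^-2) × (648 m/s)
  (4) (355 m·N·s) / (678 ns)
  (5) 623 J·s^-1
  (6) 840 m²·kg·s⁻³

Expand each in SI base units:
  (1) [kg·m·s⁻²] · [m·s⁻¹] = kg·m²·s⁻³
  (2) [kg·s⁻²] · [m²·s⁻¹] = kg·m²·s⁻³
  (3) [kg·m·s⁻²] · [m·s⁻¹] = kg·m²·s⁻³
  (4) [kg·m²·s⁻¹] / [s] = kg·m²·s⁻²
  (5) J·s⁻¹ = N·m·s⁻¹ = kg·m²·s⁻³
  (6) kg·m²·s⁻³
All reduce to kg·m²·s⁻³ except (4), which is kg·m²·s⁻².

(4)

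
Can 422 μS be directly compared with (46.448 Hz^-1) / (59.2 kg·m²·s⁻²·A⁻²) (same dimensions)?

Yes

In SI base units:
  422 μS:  S = Ω⁻¹ = kg⁻¹·m⁻²·s³·A²
  (46.448 Hz^-1) / (59.2 kg·m²·s⁻²·A⁻²):  [s] / [kg·m²·s⁻²·A⁻²] = kg⁻¹·m⁻²·s³·A²
Both are kg⁻¹·m⁻²·s³·A², so they have the same dimensions and can be added.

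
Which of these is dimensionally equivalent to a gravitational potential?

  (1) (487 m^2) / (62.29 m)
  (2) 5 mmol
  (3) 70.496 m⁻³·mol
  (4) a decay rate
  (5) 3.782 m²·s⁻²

Reference: [gravitational potential] = m²·s⁻².
Each option:
  (1) [m²] / [m] = m
  (2) mol
  (3) m⁻³·mol
  (4) [decay rate] = s⁻¹
  (5) m²·s⁻²  ← same
Only (5) matches m²·s⁻².

(5)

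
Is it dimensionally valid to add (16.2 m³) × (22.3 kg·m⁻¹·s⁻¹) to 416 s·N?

Expand each in SI base units:
  (16.2 m³) × (22.3 kg·m⁻¹·s⁻¹):  [m³] · [kg·m⁻¹·s⁻¹] = kg·m²·s⁻¹
  416 s·N:  N·s = kg·m·s⁻²·s = kg·m·s⁻¹
kg·m²·s⁻¹ ≠ kg·m·s⁻¹, so they cannot be added.

No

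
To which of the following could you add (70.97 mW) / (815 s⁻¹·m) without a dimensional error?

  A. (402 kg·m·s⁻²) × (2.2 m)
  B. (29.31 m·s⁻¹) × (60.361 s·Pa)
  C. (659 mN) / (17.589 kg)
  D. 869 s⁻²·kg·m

Reference: [kg·m²·s⁻³] / [m·s⁻¹] = kg·m·s⁻².
Each option:
  A. [kg·m·s⁻²] · [m] = kg·m²·s⁻²
  B. [m·s⁻¹] · [kg·m⁻¹·s⁻¹] = kg·s⁻²
  C. [kg·m·s⁻²] / [kg] = m·s⁻²
  D. kg·m·s⁻²  ← same
Only D. matches kg·m·s⁻².

D.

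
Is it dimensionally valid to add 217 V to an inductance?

Expand each in SI base units:
  217 V:  V = J·C⁻¹ = kg·m²·s⁻³·A⁻¹
  an inductance:  [inductance] = kg·m²·s⁻²·A⁻²
kg·m²·s⁻³·A⁻¹ ≠ kg·m²·s⁻²·A⁻², so they cannot be added.

No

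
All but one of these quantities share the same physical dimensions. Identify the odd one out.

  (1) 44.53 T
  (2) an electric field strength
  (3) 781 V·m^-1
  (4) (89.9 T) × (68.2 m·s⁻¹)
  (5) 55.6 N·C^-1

In SI base units:
  (1) T = Wb·m⁻² = kg·s⁻²·A⁻¹
  (2) [electric field strength] = kg·m·s⁻³·A⁻¹
  (3) V·m⁻¹ = J·C⁻¹·m⁻¹ = kg·m·s⁻³·A⁻¹
  (4) [kg·s⁻²·A⁻¹] · [m·s⁻¹] = kg·m·s⁻³·A⁻¹
  (5) N·C⁻¹ = kg·m·s⁻²·(s·A)⁻¹ = kg·m·s⁻³·A⁻¹
All reduce to kg·m·s⁻³·A⁻¹ except (1), which is kg·s⁻²·A⁻¹.

(1)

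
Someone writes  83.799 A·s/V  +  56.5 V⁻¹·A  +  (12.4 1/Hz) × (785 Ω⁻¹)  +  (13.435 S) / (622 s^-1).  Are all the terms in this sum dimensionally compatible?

No

Work out the base dimensions of each:
  83.799 A·s/V:  A·s·V⁻¹ = A·s·(J·C⁻¹)⁻¹ = kg⁻¹·m⁻²·s⁴·A²
  56.5 V⁻¹·A:  A·V⁻¹ = A·(J·C⁻¹)⁻¹ = kg⁻¹·m⁻²·s³·A²
  (12.4 1/Hz) × (785 Ω⁻¹):  [s] · [kg⁻¹·m⁻²·s³·A²] = kg⁻¹·m⁻²·s⁴·A²
  (13.435 S) / (622 s^-1):  [kg⁻¹·m⁻²·s³·A²] / [s⁻¹] = kg⁻¹·m⁻²·s⁴·A²
The terms do not share a single dimension (kg⁻¹·m⁻²·s³·A² vs kg⁻¹·m⁻²·s⁴·A²).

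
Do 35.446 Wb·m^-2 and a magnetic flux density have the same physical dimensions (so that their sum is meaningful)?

Yes

Expand each in SI base units:
  35.446 Wb·m^-2:  Wb·m⁻² = V·s·m⁻² = kg·s⁻²·A⁻¹
  a magnetic flux density:  [magnetic flux density] = kg·s⁻²·A⁻¹
Both are kg·s⁻²·A⁻¹, so they have the same dimensions and can be added.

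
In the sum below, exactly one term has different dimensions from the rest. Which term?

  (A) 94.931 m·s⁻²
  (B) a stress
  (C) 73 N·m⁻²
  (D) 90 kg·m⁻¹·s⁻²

(A)

Expand each in SI base units:
  (A) m·s⁻²
  (B) [stress] = kg·m⁻¹·s⁻²
  (C) N·m⁻² = kg·m·s⁻²·m⁻² = kg·m⁻¹·s⁻²
  (D) kg·m⁻¹·s⁻²
All reduce to kg·m⁻¹·s⁻² except (A), which is m·s⁻².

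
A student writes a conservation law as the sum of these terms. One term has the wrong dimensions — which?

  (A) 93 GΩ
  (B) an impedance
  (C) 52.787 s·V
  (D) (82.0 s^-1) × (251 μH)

(C)

Expand each in SI base units:
  (A) Ω = V·A⁻¹ = kg·m²·s⁻³·A⁻²
  (B) [impedance] = kg·m²·s⁻³·A⁻²
  (C) V·s = J·C⁻¹·s = kg·m²·s⁻²·A⁻¹
  (D) [s⁻¹] · [kg·m²·s⁻²·A⁻²] = kg·m²·s⁻³·A⁻²
All reduce to kg·m²·s⁻³·A⁻² except (C), which is kg·m²·s⁻²·A⁻¹.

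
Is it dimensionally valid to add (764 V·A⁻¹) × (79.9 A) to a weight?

In SI base units:
  (764 V·A⁻¹) × (79.9 A):  [kg·m²·s⁻³·A⁻²] · [A] = kg·m²·s⁻³·A⁻¹
  a weight:  [weight] = kg·m·s⁻²
kg·m²·s⁻³·A⁻¹ ≠ kg·m·s⁻², so they cannot be added.

No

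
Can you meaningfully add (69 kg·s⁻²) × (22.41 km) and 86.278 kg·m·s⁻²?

Expand each in SI base units:
  (69 kg·s⁻²) × (22.41 km):  [kg·s⁻²] · [m] = kg·m·s⁻²
  86.278 kg·m·s⁻²:  kg·m·s⁻²
Both are kg·m·s⁻², so they have the same dimensions and can be added.

Yes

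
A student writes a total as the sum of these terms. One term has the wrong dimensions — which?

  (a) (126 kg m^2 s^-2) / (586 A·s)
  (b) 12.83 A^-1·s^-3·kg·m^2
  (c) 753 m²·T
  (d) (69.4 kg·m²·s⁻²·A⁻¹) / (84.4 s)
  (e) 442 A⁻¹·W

Work out the base dimensions of each:
  (a) [kg·m²·s⁻²] / [s·A] = kg·m²·s⁻³·A⁻¹
  (b) kg·m²·s⁻³·A⁻¹
  (c) T·m² = Wb·m⁻²·m² = kg·m²·s⁻²·A⁻¹
  (d) [kg·m²·s⁻²·A⁻¹] / [s] = kg·m²·s⁻³·A⁻¹
  (e) W·A⁻¹ = J·s⁻¹·A⁻¹ = kg·m²·s⁻³·A⁻¹
All reduce to kg·m²·s⁻³·A⁻¹ except (c), which is kg·m²·s⁻²·A⁻¹.

(c)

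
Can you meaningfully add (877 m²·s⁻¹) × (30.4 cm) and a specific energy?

No

In SI base units:
  (877 m²·s⁻¹) × (30.4 cm):  [m²·s⁻¹] · [m] = m³·s⁻¹
  a specific energy:  [specific energy] = m²·s⁻²
m³·s⁻¹ ≠ m²·s⁻², so they cannot be added.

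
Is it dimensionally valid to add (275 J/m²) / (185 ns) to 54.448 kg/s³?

Reduce each to base SI dimensions:
  (275 J/m²) / (185 ns):  [kg·s⁻²] / [s] = kg·s⁻³
  54.448 kg/s³:  kg·s⁻³
Both are kg·s⁻³, so they have the same dimensions and can be added.

Yes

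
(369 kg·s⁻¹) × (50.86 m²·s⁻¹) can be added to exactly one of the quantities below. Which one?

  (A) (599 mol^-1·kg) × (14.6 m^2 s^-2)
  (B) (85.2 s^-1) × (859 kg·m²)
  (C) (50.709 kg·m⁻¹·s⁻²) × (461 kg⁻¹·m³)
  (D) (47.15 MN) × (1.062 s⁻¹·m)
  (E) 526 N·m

(E)

Reference: [kg·s⁻¹] · [m²·s⁻¹] = kg·m²·s⁻².
Each option:
  (A) [kg·mol⁻¹] · [m²·s⁻²] = kg·m²·s⁻²·mol⁻¹
  (B) [s⁻¹] · [kg·m²] = kg·m²·s⁻¹
  (C) [kg·m⁻¹·s⁻²] · [kg⁻¹·m³] = m²·s⁻²
  (D) [kg·m·s⁻²] · [m·s⁻¹] = kg·m²·s⁻³
  (E) N·m = kg·m·s⁻²·m = kg·m²·s⁻²  ← same
Only (E) matches kg·m²·s⁻².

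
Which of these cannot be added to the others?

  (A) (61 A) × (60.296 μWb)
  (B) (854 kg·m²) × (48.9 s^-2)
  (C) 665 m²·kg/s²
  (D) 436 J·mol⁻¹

Expand each in SI base units:
  (A) [A] · [kg·m²·s⁻²·A⁻¹] = kg·m²·s⁻²
  (B) [kg·m²] · [s⁻²] = kg·m²·s⁻²
  (C) kg·m²·s⁻²
  (D) J·mol⁻¹ = N·m·mol⁻¹ = kg·m²·s⁻²·mol⁻¹
All reduce to kg·m²·s⁻² except (D), which is kg·m²·s⁻²·mol⁻¹.

(D)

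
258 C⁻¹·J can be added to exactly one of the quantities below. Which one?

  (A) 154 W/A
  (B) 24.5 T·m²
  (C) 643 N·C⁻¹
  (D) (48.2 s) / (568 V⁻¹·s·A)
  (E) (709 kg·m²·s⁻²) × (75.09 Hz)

(A)

Reference: J·C⁻¹ = N·m·(s·A)⁻¹ = kg·m²·s⁻³·A⁻¹.
Each option:
  (A) W·A⁻¹ = J·s⁻¹·A⁻¹ = kg·m²·s⁻³·A⁻¹  ← same
  (B) T·m² = Wb·m⁻²·m² = kg·m²·s⁻²·A⁻¹
  (C) N·C⁻¹ = kg·m·s⁻²·(s·A)⁻¹ = kg·m·s⁻³·A⁻¹
  (D) [s] / [kg⁻¹·m⁻²·s⁴·A²] = kg·m²·s⁻³·A⁻²
  (E) [kg·m²·s⁻²] · [s⁻¹] = kg·m²·s⁻³
Only (A) matches kg·m²·s⁻³·A⁻¹.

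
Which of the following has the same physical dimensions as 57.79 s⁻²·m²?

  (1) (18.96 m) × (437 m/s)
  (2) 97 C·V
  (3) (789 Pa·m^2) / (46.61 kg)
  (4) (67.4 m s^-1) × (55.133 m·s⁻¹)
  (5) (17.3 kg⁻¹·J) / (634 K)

Reference: m²·s⁻².
Each option:
  (1) [m] · [m·s⁻¹] = m²·s⁻¹
  (2) C·V = s·A·J·C⁻¹ = kg·m²·s⁻²
  (3) [kg·m·s⁻²] / [kg] = m·s⁻²
  (4) [m·s⁻¹] · [m·s⁻¹] = m²·s⁻²  ← same
  (5) [m²·s⁻²] / [K] = m²·s⁻²·K⁻¹
Only (4) matches m²·s⁻².

(4)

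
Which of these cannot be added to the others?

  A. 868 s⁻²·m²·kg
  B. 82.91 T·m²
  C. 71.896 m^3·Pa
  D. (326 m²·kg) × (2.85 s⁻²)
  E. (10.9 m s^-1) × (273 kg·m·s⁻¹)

B.

Reduce each to base SI dimensions:
  A. kg·m²·s⁻²
  B. T·m² = Wb·m⁻²·m² = kg·m²·s⁻²·A⁻¹
  C. Pa·m³ = N·m⁻²·m³ = kg·m²·s⁻²
  D. [kg·m²] · [s⁻²] = kg·m²·s⁻²
  E. [m·s⁻¹] · [kg·m·s⁻¹] = kg·m²·s⁻²
All reduce to kg·m²·s⁻² except B., which is kg·m²·s⁻²·A⁻¹.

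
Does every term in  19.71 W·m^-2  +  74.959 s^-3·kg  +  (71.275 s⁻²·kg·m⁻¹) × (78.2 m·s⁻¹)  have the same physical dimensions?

In SI base units:
  19.71 W·m^-2:  W·m⁻² = J·s⁻¹·m⁻² = kg·s⁻³
  74.959 s^-3·kg:  kg·s⁻³
  (71.275 s⁻²·kg·m⁻¹) × (78.2 m·s⁻¹):  [kg·m⁻¹·s⁻²] · [m·s⁻¹] = kg·s⁻³
Every term reduces to kg·s⁻³.

Yes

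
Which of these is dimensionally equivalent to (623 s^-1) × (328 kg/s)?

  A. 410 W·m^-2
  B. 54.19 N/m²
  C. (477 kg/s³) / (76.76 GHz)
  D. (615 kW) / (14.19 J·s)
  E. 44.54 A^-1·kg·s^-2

C.

Reference: [s⁻¹] · [kg·s⁻¹] = kg·s⁻².
Each option:
  A. W·m⁻² = J·s⁻¹·m⁻² = kg·s⁻³
  B. N·m⁻² = kg·m·s⁻²·m⁻² = kg·m⁻¹·s⁻²
  C. [kg·s⁻³] / [s⁻¹] = kg·s⁻²  ← same
  D. [kg·m²·s⁻³] / [kg·m²·s⁻¹] = s⁻²
  E. kg·s⁻²·A⁻¹
Only C. matches kg·s⁻².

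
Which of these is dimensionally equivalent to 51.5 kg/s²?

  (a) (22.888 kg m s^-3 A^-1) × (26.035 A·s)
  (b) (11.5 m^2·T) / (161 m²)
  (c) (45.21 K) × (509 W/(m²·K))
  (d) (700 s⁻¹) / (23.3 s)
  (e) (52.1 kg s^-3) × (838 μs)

Reference: kg·s⁻².
Each option:
  (a) [kg·m·s⁻³·A⁻¹] · [s·A] = kg·m·s⁻²
  (b) [kg·m²·s⁻²·A⁻¹] / [m²] = kg·s⁻²·A⁻¹
  (c) [K] · [kg·s⁻³·K⁻¹] = kg·s⁻³
  (d) [s⁻¹] / [s] = s⁻²
  (e) [kg·s⁻³] · [s] = kg·s⁻²  ← same
Only (e) matches kg·s⁻².

(e)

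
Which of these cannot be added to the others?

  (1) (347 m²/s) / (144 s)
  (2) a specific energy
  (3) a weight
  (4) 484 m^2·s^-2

(3)

Expand each in SI base units:
  (1) [m²·s⁻¹] / [s] = m²·s⁻²
  (2) [specific energy] = m²·s⁻²
  (3) [weight] = kg·m·s⁻²
  (4) m²·s⁻²
All reduce to m²·s⁻² except (3), which is kg·m·s⁻².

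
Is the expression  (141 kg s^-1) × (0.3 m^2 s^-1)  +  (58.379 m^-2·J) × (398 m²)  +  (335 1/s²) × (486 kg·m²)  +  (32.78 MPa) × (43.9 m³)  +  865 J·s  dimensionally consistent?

No

Work out the base dimensions of each:
  (141 kg s^-1) × (0.3 m^2 s^-1):  [kg·s⁻¹] · [m²·s⁻¹] = kg·m²·s⁻²
  (58.379 m^-2·J) × (398 m²):  [kg·s⁻²] · [m²] = kg·m²·s⁻²
  (335 1/s²) × (486 kg·m²):  [s⁻²] · [kg·m²] = kg·m²·s⁻²
  (32.78 MPa) × (43.9 m³):  [kg·m⁻¹·s⁻²] · [m³] = kg·m²·s⁻²
  865 J·s:  J·s = N·m·s = kg·m²·s⁻¹
The terms do not share a single dimension (kg·m²·s⁻² vs kg·m²·s⁻¹).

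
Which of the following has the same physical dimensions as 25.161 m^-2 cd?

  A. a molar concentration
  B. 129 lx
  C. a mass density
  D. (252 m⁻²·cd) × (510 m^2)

Reference: m⁻²·cd.
Each option:
  A. [molar concentration] = m⁻³·mol
  B. lx = lm·m⁻² = m⁻²·cd  ← same
  C. [mass density] = kg·m⁻³
  D. [m⁻²·cd] · [m²] = cd
Only B. matches m⁻²·cd.

B.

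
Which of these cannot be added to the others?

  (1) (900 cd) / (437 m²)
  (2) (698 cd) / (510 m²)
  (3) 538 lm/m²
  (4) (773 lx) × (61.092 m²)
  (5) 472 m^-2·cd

Dimensions:
  (1) [cd] / [m²] = m⁻²·cd
  (2) [cd] / [m²] = m⁻²·cd
  (3) lm·m⁻² = cd·m⁻² = m⁻²·cd
  (4) [m⁻²·cd] · [m²] = cd
  (5) cd·m⁻² = m⁻²·cd
All reduce to m⁻²·cd except (4), which is cd.

(4)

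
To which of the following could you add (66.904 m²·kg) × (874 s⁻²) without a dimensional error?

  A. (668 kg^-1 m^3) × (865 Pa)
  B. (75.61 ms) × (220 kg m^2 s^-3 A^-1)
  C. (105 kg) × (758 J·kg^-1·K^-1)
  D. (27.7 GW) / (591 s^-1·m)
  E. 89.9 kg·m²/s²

Reference: [kg·m²] · [s⁻²] = kg·m²·s⁻².
Each option:
  A. [kg⁻¹·m³] · [kg·m⁻¹·s⁻²] = m²·s⁻²
  B. [s] · [kg·m²·s⁻³·A⁻¹] = kg·m²·s⁻²·A⁻¹
  C. [kg] · [m²·s⁻²·K⁻¹] = kg·m²·s⁻²·K⁻¹
  D. [kg·m²·s⁻³] / [m·s⁻¹] = kg·m·s⁻²
  E. kg·m²·s⁻²  ← same
Only E. matches kg·m²·s⁻².

E.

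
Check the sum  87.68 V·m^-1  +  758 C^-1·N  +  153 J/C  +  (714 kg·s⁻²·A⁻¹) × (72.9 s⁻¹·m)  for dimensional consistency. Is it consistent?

In SI base units:
  87.68 V·m^-1:  V·m⁻¹ = J·C⁻¹·m⁻¹ = kg·m·s⁻³·A⁻¹
  758 C^-1·N:  N·C⁻¹ = kg·m·s⁻²·(s·A)⁻¹ = kg·m·s⁻³·A⁻¹
  153 J/C:  J·C⁻¹ = N·m·(s·A)⁻¹ = kg·m²·s⁻³·A⁻¹
  (714 kg·s⁻²·A⁻¹) × (72.9 s⁻¹·m):  [kg·s⁻²·A⁻¹] · [m·s⁻¹] = kg·m·s⁻³·A⁻¹
The terms do not share a single dimension (kg·m²·s⁻³·A⁻¹ vs kg·m·s⁻³·A⁻¹).

No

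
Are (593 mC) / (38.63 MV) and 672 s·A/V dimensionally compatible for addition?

Yes

Dimensions:
  (593 mC) / (38.63 MV):  [s·A] / [kg·m²·s⁻³·A⁻¹] = kg⁻¹·m⁻²·s⁴·A²
  672 s·A/V:  A·s·V⁻¹ = A·s·(J·C⁻¹)⁻¹ = kg⁻¹·m⁻²·s⁴·A²
Both are kg⁻¹·m⁻²·s⁴·A², so they have the same dimensions and can be added.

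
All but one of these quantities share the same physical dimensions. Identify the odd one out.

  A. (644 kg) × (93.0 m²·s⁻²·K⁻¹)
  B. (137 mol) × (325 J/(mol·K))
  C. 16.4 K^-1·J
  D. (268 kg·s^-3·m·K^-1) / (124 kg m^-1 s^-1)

D.

In SI base units:
  A. [kg] · [m²·s⁻²·K⁻¹] = kg·m²·s⁻²·K⁻¹
  B. [mol] · [kg·m²·s⁻²·K⁻¹·mol⁻¹] = kg·m²·s⁻²·K⁻¹
  C. J·K⁻¹ = N·m·K⁻¹ = kg·m²·s⁻²·K⁻¹
  D. [kg·m·s⁻³·K⁻¹] / [kg·m⁻¹·s⁻¹] = m²·s⁻²·K⁻¹
All reduce to kg·m²·s⁻²·K⁻¹ except D., which is m²·s⁻²·K⁻¹.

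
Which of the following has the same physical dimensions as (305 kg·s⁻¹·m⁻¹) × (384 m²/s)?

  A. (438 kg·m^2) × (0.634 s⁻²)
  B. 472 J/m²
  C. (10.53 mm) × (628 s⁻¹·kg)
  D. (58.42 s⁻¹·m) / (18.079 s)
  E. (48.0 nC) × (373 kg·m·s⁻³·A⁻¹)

E.

Reference: [kg·m⁻¹·s⁻¹] · [m²·s⁻¹] = kg·m·s⁻².
Each option:
  A. [kg·m²] · [s⁻²] = kg·m²·s⁻²
  B. J·m⁻² = N·m·m⁻² = kg·s⁻²
  C. [m] · [kg·s⁻¹] = kg·m·s⁻¹
  D. [m·s⁻¹] / [s] = m·s⁻²
  E. [s·A] · [kg·m·s⁻³·A⁻¹] = kg·m·s⁻²  ← same
Only E. matches kg·m·s⁻².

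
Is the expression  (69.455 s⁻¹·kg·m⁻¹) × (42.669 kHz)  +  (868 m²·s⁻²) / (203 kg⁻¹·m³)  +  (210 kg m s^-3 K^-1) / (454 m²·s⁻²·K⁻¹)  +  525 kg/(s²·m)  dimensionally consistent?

Work out the base dimensions of each:
  (69.455 s⁻¹·kg·m⁻¹) × (42.669 kHz):  [kg·m⁻¹·s⁻¹] · [s⁻¹] = kg·m⁻¹·s⁻²
  (868 m²·s⁻²) / (203 kg⁻¹·m³):  [m²·s⁻²] / [kg⁻¹·m³] = kg·m⁻¹·s⁻²
  (210 kg m s^-3 K^-1) / (454 m²·s⁻²·K⁻¹):  [kg·m·s⁻³·K⁻¹] / [m²·s⁻²·K⁻¹] = kg·m⁻¹·s⁻¹
  525 kg/(s²·m):  kg·m⁻¹·s⁻²
The terms do not share a single dimension (kg·m⁻¹·s⁻² vs kg·m⁻¹·s⁻¹).

No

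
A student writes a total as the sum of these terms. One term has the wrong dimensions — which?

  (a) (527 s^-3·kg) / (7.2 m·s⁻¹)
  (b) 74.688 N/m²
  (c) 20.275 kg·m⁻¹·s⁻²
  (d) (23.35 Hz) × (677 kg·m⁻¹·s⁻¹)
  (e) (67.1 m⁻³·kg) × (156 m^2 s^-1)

(e)

Dimensions:
  (a) [kg·s⁻³] / [m·s⁻¹] = kg·m⁻¹·s⁻²
  (b) N·m⁻² = kg·m·s⁻²·m⁻² = kg·m⁻¹·s⁻²
  (c) kg·m⁻¹·s⁻²
  (d) [s⁻¹] · [kg·m⁻¹·s⁻¹] = kg·m⁻¹·s⁻²
  (e) [kg·m⁻³] · [m²·s⁻¹] = kg·m⁻¹·s⁻¹
All reduce to kg·m⁻¹·s⁻² except (e), which is kg·m⁻¹·s⁻¹.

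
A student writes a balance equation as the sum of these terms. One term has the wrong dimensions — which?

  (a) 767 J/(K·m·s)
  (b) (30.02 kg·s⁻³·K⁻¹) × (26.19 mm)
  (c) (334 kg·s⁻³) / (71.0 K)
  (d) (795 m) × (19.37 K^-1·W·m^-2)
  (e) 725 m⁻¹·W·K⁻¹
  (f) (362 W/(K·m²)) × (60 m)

(c)

Reduce each to base SI dimensions:
  (a) J·s⁻¹·m⁻¹·K⁻¹ = N·m·s⁻¹·m⁻¹·K⁻¹ = kg·m·s⁻³·K⁻¹
  (b) [kg·s⁻³·K⁻¹] · [m] = kg·m·s⁻³·K⁻¹
  (c) [kg·s⁻³] / [K] = kg·s⁻³·K⁻¹
  (d) [m] · [kg·s⁻³·K⁻¹] = kg·m·s⁻³·K⁻¹
  (e) W·m⁻¹·K⁻¹ = J·s⁻¹·m⁻¹·K⁻¹ = kg·m·s⁻³·K⁻¹
  (f) [kg·s⁻³·K⁻¹] · [m] = kg·m·s⁻³·K⁻¹
All reduce to kg·m·s⁻³·K⁻¹ except (c), which is kg·s⁻³·K⁻¹.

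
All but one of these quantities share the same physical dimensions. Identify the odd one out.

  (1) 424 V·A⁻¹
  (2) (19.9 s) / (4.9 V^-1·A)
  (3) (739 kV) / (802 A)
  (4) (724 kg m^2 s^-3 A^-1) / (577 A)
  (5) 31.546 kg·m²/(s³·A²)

Expand each in SI base units:
  (1) V·A⁻¹ = J·C⁻¹·A⁻¹ = kg·m²·s⁻³·A⁻²
  (2) [s] / [kg⁻¹·m⁻²·s³·A²] = kg·m²·s⁻²·A⁻²
  (3) [kg·m²·s⁻³·A⁻¹] / [A] = kg·m²·s⁻³·A⁻²
  (4) [kg·m²·s⁻³·A⁻¹] / [A] = kg·m²·s⁻³·A⁻²
  (5) kg·m²·s⁻³·A⁻²
All reduce to kg·m²·s⁻³·A⁻² except (2), which is kg·m²·s⁻²·A⁻².

(2)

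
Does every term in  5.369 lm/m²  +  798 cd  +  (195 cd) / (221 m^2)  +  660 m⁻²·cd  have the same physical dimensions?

Work out the base dimensions of each:
  5.369 lm/m²:  lm·m⁻² = cd·m⁻² = m⁻²·cd
  798 cd:  cd
  (195 cd) / (221 m^2):  [cd] / [m²] = m⁻²·cd
  660 m⁻²·cd:  cd·m⁻² = m⁻²·cd
The terms do not share a single dimension (cd vs m⁻²·cd).

No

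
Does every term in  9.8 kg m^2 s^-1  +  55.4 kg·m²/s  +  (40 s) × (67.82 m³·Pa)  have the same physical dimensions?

Work out the base dimensions of each:
  9.8 kg m^2 s^-1:  kg·m²·s⁻¹
  55.4 kg·m²/s:  kg·m²·s⁻¹
  (40 s) × (67.82 m³·Pa):  [s] · [kg·m²·s⁻²] = kg·m²·s⁻¹
Every term reduces to kg·m²·s⁻¹.

Yes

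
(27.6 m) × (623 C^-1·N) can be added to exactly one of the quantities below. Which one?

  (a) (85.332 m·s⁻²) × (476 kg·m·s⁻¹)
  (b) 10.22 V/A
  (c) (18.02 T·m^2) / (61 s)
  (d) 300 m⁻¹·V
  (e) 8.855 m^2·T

(c)

Reference: [m] · [kg·m·s⁻³·A⁻¹] = kg·m²·s⁻³·A⁻¹.
Each option:
  (a) [m·s⁻²] · [kg·m·s⁻¹] = kg·m²·s⁻³
  (b) V·A⁻¹ = J·C⁻¹·A⁻¹ = kg·m²·s⁻³·A⁻²
  (c) [kg·m²·s⁻²·A⁻¹] / [s] = kg·m²·s⁻³·A⁻¹  ← same
  (d) V·m⁻¹ = J·C⁻¹·m⁻¹ = kg·m·s⁻³·A⁻¹
  (e) T·m² = Wb·m⁻²·m² = kg·m²·s⁻²·A⁻¹
Only (c) matches kg·m²·s⁻³·A⁻¹.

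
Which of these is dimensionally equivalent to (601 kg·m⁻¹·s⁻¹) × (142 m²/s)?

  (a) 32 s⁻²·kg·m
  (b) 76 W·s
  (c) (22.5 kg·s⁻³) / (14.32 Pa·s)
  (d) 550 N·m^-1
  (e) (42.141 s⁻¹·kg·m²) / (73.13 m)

(a)

Reference: [kg·m⁻¹·s⁻¹] · [m²·s⁻¹] = kg·m·s⁻².
Each option:
  (a) kg·m·s⁻²  ← same
  (b) W·s = J·s⁻¹·s = kg·m²·s⁻²
  (c) [kg·s⁻³] / [kg·m⁻¹·s⁻¹] = m·s⁻²
  (d) N·m⁻¹ = kg·m·s⁻²·m⁻¹ = kg·s⁻²
  (e) [kg·m²·s⁻¹] / [m] = kg·m·s⁻¹
Only (a) matches kg·m·s⁻².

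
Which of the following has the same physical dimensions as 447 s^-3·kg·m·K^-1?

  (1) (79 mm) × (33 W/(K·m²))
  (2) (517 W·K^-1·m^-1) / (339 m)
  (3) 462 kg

(1)

Reference: kg·m·s⁻³·K⁻¹.
Each option:
  (1) [m] · [kg·s⁻³·K⁻¹] = kg·m·s⁻³·K⁻¹  ← same
  (2) [kg·m·s⁻³·K⁻¹] / [m] = kg·s⁻³·K⁻¹
  (3) kg
Only (1) matches kg·m·s⁻³·K⁻¹.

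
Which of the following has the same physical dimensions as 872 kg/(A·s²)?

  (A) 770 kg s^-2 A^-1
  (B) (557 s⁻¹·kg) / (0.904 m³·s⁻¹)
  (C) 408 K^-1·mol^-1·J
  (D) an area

Reference: kg·s⁻²·A⁻¹.
Each option:
  (A) kg·s⁻²·A⁻¹  ← same
  (B) [kg·s⁻¹] / [m³·s⁻¹] = kg·m⁻³
  (C) J·mol⁻¹·K⁻¹ = N·m·mol⁻¹·K⁻¹ = kg·m²·s⁻²·K⁻¹·mol⁻¹
  (D) [area] = m²
Only (A) matches kg·s⁻²·A⁻¹.

(A)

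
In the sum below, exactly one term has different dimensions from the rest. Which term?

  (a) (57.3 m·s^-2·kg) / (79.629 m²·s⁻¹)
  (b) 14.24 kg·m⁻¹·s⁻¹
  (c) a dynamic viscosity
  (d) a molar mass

Work out the base dimensions of each:
  (a) [kg·m·s⁻²] / [m²·s⁻¹] = kg·m⁻¹·s⁻¹
  (b) kg·m⁻¹·s⁻¹
  (c) [dynamic viscosity] = kg·m⁻¹·s⁻¹
  (d) [molar mass] = kg·mol⁻¹
All reduce to kg·m⁻¹·s⁻¹ except (d), which is kg·mol⁻¹.

(d)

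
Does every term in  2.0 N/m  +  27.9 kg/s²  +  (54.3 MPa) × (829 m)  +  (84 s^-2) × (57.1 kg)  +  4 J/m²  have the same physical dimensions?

Yes

Dimensions:
  2.0 N/m:  N·m⁻¹ = kg·m·s⁻²·m⁻¹ = kg·s⁻²
  27.9 kg/s²:  kg·s⁻²
  (54.3 MPa) × (829 m):  [kg·m⁻¹·s⁻²] · [m] = kg·s⁻²
  (84 s^-2) × (57.1 kg):  [s⁻²] · [kg] = kg·s⁻²
  4 J/m²:  J·m⁻² = N·m·m⁻² = kg·s⁻²
Every term reduces to kg·s⁻².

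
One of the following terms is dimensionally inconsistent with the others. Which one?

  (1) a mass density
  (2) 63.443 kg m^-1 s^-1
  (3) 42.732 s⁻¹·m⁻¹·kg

(1)

Work out the base dimensions of each:
  (1) [mass density] = kg·m⁻³
  (2) kg·m⁻¹·s⁻¹
  (3) kg·m⁻¹·s⁻¹
All reduce to kg·m⁻¹·s⁻¹ except (1), which is kg·m⁻³.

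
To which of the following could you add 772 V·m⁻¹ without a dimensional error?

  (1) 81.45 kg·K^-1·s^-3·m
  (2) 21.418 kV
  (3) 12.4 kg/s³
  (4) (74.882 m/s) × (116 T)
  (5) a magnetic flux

Reference: V·m⁻¹ = J·C⁻¹·m⁻¹ = kg·m·s⁻³·A⁻¹.
Each option:
  (1) kg·m·s⁻³·K⁻¹
  (2) V = J·C⁻¹ = kg·m²·s⁻³·A⁻¹
  (3) kg·s⁻³
  (4) [m·s⁻¹] · [kg·s⁻²·A⁻¹] = kg·m·s⁻³·A⁻¹  ← same
  (5) [magnetic flux] = kg·m²·s⁻²·A⁻¹
Only (4) matches kg·m·s⁻³·A⁻¹.

(4)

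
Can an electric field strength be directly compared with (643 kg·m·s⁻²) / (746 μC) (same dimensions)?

Yes

Work out the base dimensions of each:
  an electric field strength:  [electric field strength] = kg·m·s⁻³·A⁻¹
  (643 kg·m·s⁻²) / (746 μC):  [kg·m·s⁻²] / [s·A] = kg·m·s⁻³·A⁻¹
Both are kg·m·s⁻³·A⁻¹, so they have the same dimensions and can be added.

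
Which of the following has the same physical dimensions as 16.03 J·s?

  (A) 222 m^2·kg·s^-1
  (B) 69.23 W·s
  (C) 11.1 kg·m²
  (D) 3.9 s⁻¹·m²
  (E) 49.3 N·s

Reference: J·s = N·m·s = kg·m²·s⁻¹.
Each option:
  (A) kg·m²·s⁻¹  ← same
  (B) W·s = J·s⁻¹·s = kg·m²·s⁻²
  (C) kg·m²
  (D) m²·s⁻¹
  (E) N·s = kg·m·s⁻²·s = kg·m·s⁻¹
Only (A) matches kg·m²·s⁻¹.

(A)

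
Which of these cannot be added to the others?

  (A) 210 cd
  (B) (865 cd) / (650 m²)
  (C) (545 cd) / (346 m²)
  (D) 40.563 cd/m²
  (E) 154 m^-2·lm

In SI base units:
  (A) cd
  (B) [cd] / [m²] = m⁻²·cd
  (C) [cd] / [m²] = m⁻²·cd
  (D) cd·m⁻² = m⁻²·cd
  (E) lm·m⁻² = cd·m⁻² = m⁻²·cd
All reduce to m⁻²·cd except (A), which is cd.

(A)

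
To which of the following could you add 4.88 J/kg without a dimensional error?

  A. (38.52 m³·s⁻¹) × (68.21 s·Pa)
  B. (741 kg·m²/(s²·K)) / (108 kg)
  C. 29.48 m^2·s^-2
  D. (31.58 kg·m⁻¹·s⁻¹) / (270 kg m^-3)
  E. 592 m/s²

Reference: J·kg⁻¹ = N·m·kg⁻¹ = m²·s⁻².
Each option:
  A. [m³·s⁻¹] · [kg·m⁻¹·s⁻¹] = kg·m²·s⁻²
  B. [kg·m²·s⁻²·K⁻¹] / [kg] = m²·s⁻²·K⁻¹
  C. m²·s⁻²  ← same
  D. [kg·m⁻¹·s⁻¹] / [kg·m⁻³] = m²·s⁻¹
  E. m·s⁻²
Only C. matches m²·s⁻².

C.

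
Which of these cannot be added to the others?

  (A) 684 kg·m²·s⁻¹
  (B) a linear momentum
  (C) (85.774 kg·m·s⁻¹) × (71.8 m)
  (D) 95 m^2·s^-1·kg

(B)

Work out the base dimensions of each:
  (A) kg·m²·s⁻¹
  (B) [linear momentum] = kg·m·s⁻¹
  (C) [kg·m·s⁻¹] · [m] = kg·m²·s⁻¹
  (D) kg·m²·s⁻¹
All reduce to kg·m²·s⁻¹ except (B), which is kg·m·s⁻¹.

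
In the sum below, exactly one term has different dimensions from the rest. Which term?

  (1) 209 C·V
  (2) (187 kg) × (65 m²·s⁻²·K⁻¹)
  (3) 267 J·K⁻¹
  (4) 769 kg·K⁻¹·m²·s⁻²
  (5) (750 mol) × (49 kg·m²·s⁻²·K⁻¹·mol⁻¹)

(1)

Work out the base dimensions of each:
  (1) C·V = s·A·J·C⁻¹ = kg·m²·s⁻²
  (2) [kg] · [m²·s⁻²·K⁻¹] = kg·m²·s⁻²·K⁻¹
  (3) J·K⁻¹ = N·m·K⁻¹ = kg·m²·s⁻²·K⁻¹
  (4) kg·m²·s⁻²·K⁻¹
  (5) [mol] · [kg·m²·s⁻²·K⁻¹·mol⁻¹] = kg·m²·s⁻²·K⁻¹
All reduce to kg·m²·s⁻²·K⁻¹ except (1), which is kg·m²·s⁻².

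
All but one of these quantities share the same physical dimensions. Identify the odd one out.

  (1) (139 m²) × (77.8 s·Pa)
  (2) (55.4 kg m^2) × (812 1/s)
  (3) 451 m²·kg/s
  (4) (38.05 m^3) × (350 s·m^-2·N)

(1)

Reduce each to base SI dimensions:
  (1) [m²] · [kg·m⁻¹·s⁻¹] = kg·m·s⁻¹
  (2) [kg·m²] · [s⁻¹] = kg·m²·s⁻¹
  (3) kg·m²·s⁻¹
  (4) [m³] · [kg·m⁻¹·s⁻¹] = kg·m²·s⁻¹
All reduce to kg·m²·s⁻¹ except (1), which is kg·m·s⁻¹.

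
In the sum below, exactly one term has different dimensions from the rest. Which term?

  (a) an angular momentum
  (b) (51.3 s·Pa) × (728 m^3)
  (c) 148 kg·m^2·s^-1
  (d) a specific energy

(d)

Dimensions:
  (a) [angular momentum] = kg·m²·s⁻¹
  (b) [kg·m⁻¹·s⁻¹] · [m³] = kg·m²·s⁻¹
  (c) kg·m²·s⁻¹
  (d) [specific energy] = m²·s⁻²
All reduce to kg·m²·s⁻¹ except (d), which is m²·s⁻².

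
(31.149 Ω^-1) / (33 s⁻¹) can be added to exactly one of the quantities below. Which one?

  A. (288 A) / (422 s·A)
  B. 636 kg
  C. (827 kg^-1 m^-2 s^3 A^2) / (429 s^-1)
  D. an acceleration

Reference: [kg⁻¹·m⁻²·s³·A²] / [s⁻¹] = kg⁻¹·m⁻²·s⁴·A².
Each option:
  A. [A] / [s·A] = s⁻¹
  B. kg
  C. [kg⁻¹·m⁻²·s³·A²] / [s⁻¹] = kg⁻¹·m⁻²·s⁴·A²  ← same
  D. [acceleration] = m·s⁻²
Only C. matches kg⁻¹·m⁻²·s⁴·A².

C.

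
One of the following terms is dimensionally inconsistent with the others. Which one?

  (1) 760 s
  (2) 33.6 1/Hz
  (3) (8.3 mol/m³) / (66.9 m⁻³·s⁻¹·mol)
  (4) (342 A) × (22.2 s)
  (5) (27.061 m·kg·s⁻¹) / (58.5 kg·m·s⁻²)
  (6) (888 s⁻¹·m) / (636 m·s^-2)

(4)

Work out the base dimensions of each:
  (1) s
  (2) Hz⁻¹ = (s⁻¹)⁻¹ = s
  (3) [m⁻³·mol] / [m⁻³·s⁻¹·mol] = s
  (4) [A] · [s] = s·A
  (5) [kg·m·s⁻¹] / [kg·m·s⁻²] = s
  (6) [m·s⁻¹] / [m·s⁻²] = s
All reduce to s except (4), which is s·A.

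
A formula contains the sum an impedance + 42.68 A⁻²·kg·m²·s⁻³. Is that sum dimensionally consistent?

Expand each in SI base units:
  an impedance:  [impedance] = kg·m²·s⁻³·A⁻²
  42.68 A⁻²·kg·m²·s⁻³:  kg·m²·s⁻³·A⁻²
Both are kg·m²·s⁻³·A⁻², so they have the same dimensions and can be added.

Yes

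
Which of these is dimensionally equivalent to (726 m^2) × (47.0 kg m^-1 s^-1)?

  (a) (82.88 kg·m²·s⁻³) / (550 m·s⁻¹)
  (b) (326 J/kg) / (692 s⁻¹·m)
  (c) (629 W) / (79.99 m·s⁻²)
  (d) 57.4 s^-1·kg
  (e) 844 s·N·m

(c)

Reference: [m²] · [kg·m⁻¹·s⁻¹] = kg·m·s⁻¹.
Each option:
  (a) [kg·m²·s⁻³] / [m·s⁻¹] = kg·m·s⁻²
  (b) [m²·s⁻²] / [m·s⁻¹] = m·s⁻¹
  (c) [kg·m²·s⁻³] / [m·s⁻²] = kg·m·s⁻¹  ← same
  (d) kg·s⁻¹
  (e) N·m·s = kg·m·s⁻²·m·s = kg·m²·s⁻¹
Only (c) matches kg·m·s⁻¹.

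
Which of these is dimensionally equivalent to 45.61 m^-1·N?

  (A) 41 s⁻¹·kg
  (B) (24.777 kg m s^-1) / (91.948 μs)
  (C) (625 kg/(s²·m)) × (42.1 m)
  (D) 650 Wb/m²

Reference: N·m⁻¹ = kg·m·s⁻²·m⁻¹ = kg·s⁻².
Each option:
  (A) kg·s⁻¹
  (B) [kg·m·s⁻¹] / [s] = kg·m·s⁻²
  (C) [kg·m⁻¹·s⁻²] · [m] = kg·s⁻²  ← same
  (D) Wb·m⁻² = V·s·m⁻² = kg·s⁻²·A⁻¹
Only (C) matches kg·s⁻².

(C)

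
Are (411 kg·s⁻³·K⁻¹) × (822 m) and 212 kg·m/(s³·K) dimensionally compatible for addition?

Yes

Work out the base dimensions of each:
  (411 kg·s⁻³·K⁻¹) × (822 m):  [kg·s⁻³·K⁻¹] · [m] = kg·m·s⁻³·K⁻¹
  212 kg·m/(s³·K):  kg·m·s⁻³·K⁻¹
Both are kg·m·s⁻³·K⁻¹, so they have the same dimensions and can be added.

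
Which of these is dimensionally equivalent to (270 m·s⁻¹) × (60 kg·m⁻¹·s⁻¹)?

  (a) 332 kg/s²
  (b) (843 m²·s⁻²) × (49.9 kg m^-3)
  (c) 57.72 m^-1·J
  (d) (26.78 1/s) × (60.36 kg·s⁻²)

(a)

Reference: [m·s⁻¹] · [kg·m⁻¹·s⁻¹] = kg·s⁻².
Each option:
  (a) kg·s⁻²  ← same
  (b) [m²·s⁻²] · [kg·m⁻³] = kg·m⁻¹·s⁻²
  (c) J·m⁻¹ = N·m·m⁻¹ = kg·m·s⁻²
  (d) [s⁻¹] · [kg·s⁻²] = kg·s⁻³
Only (a) matches kg·s⁻².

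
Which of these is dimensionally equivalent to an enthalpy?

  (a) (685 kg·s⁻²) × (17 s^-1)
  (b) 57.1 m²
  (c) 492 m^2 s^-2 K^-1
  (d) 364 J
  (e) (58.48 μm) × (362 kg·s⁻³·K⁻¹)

(d)

Reference: [enthalpy] = kg·m²·s⁻².
Each option:
  (a) [kg·s⁻²] · [s⁻¹] = kg·s⁻³
  (b) m²
  (c) m²·s⁻²·K⁻¹
  (d) J = N·m = kg·m²·s⁻²  ← same
  (e) [m] · [kg·s⁻³·K⁻¹] = kg·m·s⁻³·K⁻¹
Only (d) matches kg·m²·s⁻².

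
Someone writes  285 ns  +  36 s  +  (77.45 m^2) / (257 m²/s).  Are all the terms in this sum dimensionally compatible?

Yes

Reduce each to base SI dimensions:
  285 ns:  s
  36 s:  s
  (77.45 m^2) / (257 m²/s):  [m²] / [m²·s⁻¹] = s
Every term reduces to s.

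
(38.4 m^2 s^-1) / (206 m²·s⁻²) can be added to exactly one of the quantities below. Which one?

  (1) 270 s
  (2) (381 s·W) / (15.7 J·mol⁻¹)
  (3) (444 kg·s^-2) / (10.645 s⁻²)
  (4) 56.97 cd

Reference: [m²·s⁻¹] / [m²·s⁻²] = s.
Each option:
  (1) s  ← same
  (2) [kg·m²·s⁻²] / [kg·m²·s⁻²·mol⁻¹] = mol
  (3) [kg·s⁻²] / [s⁻²] = kg
  (4) cd
Only (1) matches s.

(1)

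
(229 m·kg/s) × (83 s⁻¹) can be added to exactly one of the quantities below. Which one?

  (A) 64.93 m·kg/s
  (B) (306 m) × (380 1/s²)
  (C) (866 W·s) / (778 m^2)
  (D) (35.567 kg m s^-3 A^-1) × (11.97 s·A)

Reference: [kg·m·s⁻¹] · [s⁻¹] = kg·m·s⁻².
Each option:
  (A) kg·m·s⁻¹
  (B) [m] · [s⁻²] = m·s⁻²
  (C) [kg·m²·s⁻²] / [m²] = kg·s⁻²
  (D) [kg·m·s⁻³·A⁻¹] · [s·A] = kg·m·s⁻²  ← same
Only (D) matches kg·m·s⁻².

(D)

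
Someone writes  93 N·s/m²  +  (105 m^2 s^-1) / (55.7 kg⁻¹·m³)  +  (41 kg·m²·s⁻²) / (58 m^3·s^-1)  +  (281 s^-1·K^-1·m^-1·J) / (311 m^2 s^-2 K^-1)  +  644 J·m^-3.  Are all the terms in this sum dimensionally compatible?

No

Work out the base dimensions of each:
  93 N·s/m²:  N·s·m⁻² = kg·m·s⁻²·s·m⁻² = kg·m⁻¹·s⁻¹
  (105 m^2 s^-1) / (55.7 kg⁻¹·m³):  [m²·s⁻¹] / [kg⁻¹·m³] = kg·m⁻¹·s⁻¹
  (41 kg·m²·s⁻²) / (58 m^3·s^-1):  [kg·m²·s⁻²] / [m³·s⁻¹] = kg·m⁻¹·s⁻¹
  (281 s^-1·K^-1·m^-1·J) / (311 m^2 s^-2 K^-1):  [kg·m·s⁻³·K⁻¹] / [m²·s⁻²·K⁻¹] = kg·m⁻¹·s⁻¹
  644 J·m^-3:  J·m⁻³ = N·m·m⁻³ = kg·m⁻¹·s⁻²
The terms do not share a single dimension (kg·m⁻¹·s⁻² vs kg·m⁻¹·s⁻¹).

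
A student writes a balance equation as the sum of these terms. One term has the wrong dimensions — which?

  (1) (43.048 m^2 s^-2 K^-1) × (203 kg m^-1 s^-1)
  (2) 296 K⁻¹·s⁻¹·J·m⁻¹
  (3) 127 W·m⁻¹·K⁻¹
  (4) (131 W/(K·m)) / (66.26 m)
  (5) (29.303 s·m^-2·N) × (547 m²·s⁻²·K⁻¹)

Dimensions:
  (1) [m²·s⁻²·K⁻¹] · [kg·m⁻¹·s⁻¹] = kg·m·s⁻³·K⁻¹
  (2) J·s⁻¹·m⁻¹·K⁻¹ = N·m·s⁻¹·m⁻¹·K⁻¹ = kg·m·s⁻³·K⁻¹
  (3) W·m⁻¹·K⁻¹ = J·s⁻¹·m⁻¹·K⁻¹ = kg·m·s⁻³·K⁻¹
  (4) [kg·m·s⁻³·K⁻¹] / [m] = kg·s⁻³·K⁻¹
  (5) [kg·m⁻¹·s⁻¹] · [m²·s⁻²·K⁻¹] = kg·m·s⁻³·K⁻¹
All reduce to kg·m·s⁻³·K⁻¹ except (4), which is kg·s⁻³·K⁻¹.

(4)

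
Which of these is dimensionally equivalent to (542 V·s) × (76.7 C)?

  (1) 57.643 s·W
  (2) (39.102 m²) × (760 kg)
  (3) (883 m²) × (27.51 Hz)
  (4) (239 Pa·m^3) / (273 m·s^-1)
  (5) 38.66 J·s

Reference: [kg·m²·s⁻²·A⁻¹] · [s·A] = kg·m²·s⁻¹.
Each option:
  (1) W·s = J·s⁻¹·s = kg·m²·s⁻²
  (2) [m²] · [kg] = kg·m²
  (3) [m²] · [s⁻¹] = m²·s⁻¹
  (4) [kg·m²·s⁻²] / [m·s⁻¹] = kg·m·s⁻¹
  (5) J·s = N·m·s = kg·m²·s⁻¹  ← same
Only (5) matches kg·m²·s⁻¹.

(5)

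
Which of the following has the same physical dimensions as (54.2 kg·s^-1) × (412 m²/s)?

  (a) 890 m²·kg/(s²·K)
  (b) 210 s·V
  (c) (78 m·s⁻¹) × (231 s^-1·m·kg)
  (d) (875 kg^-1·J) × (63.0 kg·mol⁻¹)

Reference: [kg·s⁻¹] · [m²·s⁻¹] = kg·m²·s⁻².
Each option:
  (a) kg·m²·s⁻²·K⁻¹
  (b) V·s = J·C⁻¹·s = kg·m²·s⁻²·A⁻¹
  (c) [m·s⁻¹] · [kg·m·s⁻¹] = kg·m²·s⁻²  ← same
  (d) [m²·s⁻²] · [kg·mol⁻¹] = kg·m²·s⁻²·mol⁻¹
Only (c) matches kg·m²·s⁻².

(c)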